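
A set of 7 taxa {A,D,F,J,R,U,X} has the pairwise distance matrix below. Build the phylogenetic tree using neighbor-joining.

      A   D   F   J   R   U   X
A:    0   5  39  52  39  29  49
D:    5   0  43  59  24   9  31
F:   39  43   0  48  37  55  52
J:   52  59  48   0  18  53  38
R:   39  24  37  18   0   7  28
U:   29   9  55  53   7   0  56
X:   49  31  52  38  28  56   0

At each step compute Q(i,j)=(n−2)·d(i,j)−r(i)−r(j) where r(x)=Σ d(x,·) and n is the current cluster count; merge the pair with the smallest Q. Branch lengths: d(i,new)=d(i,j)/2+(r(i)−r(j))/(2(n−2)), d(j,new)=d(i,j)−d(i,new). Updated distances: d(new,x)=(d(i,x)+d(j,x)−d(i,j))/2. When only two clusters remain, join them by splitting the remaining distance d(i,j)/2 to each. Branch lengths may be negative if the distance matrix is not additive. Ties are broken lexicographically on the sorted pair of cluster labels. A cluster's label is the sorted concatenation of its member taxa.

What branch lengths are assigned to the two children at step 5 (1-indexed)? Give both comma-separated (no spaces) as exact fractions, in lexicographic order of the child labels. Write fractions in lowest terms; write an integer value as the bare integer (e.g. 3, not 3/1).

105/32,561/32

iteration 1: select A,D (d=5, Q=-359); attach at lengths (67/10, -17/10); label the merged cluster AD
  updated: d(AD,F)=77/2, d(AD,J)=53, d(AD,R)=29, d(AD,U)=33/2, d(AD,X)=75/2
iteration 2: select AD,U (d=33/2, Q=-296); attach at lengths (53/8, 79/8); label the merged cluster ADU
  updated: d(ADU,F)=77/2, d(ADU,J)=179/4, d(ADU,R)=39/4, d(ADU,X)=77/2
iteration 3: select ADU,R (d=39/4, Q=-195); attach at lengths (34/3, -19/12); label the merged cluster ADRU
  updated: d(ADRU,F)=263/8, d(ADRU,J)=53/2, d(ADRU,X)=227/8
iteration 4: select ADRU,F (d=263/8, Q=-1239/8); attach at lengths (165/32, 887/32); label the merged cluster ADFRU
  updated: d(ADFRU,J)=333/16, d(ADFRU,X)=95/4
iteration 5: select ADFRU,J (d=333/16, Q=-1321/16); attach at lengths (105/32, 561/32); label the merged cluster ADFJRU
  updated: d(ADFJRU,X)=655/32
iteration 6: select ADFJRU,X (d=655/32); attach at lengths (655/64, 655/64); label the merged cluster ADFJRUX
final tree: ((((((A:67/10,D:-17/10):53/8,U:79/8):34/3,R:-19/12):165/32,F:887/32):105/32,J:561/32):655/64,X:655/64)
total length: 3373/32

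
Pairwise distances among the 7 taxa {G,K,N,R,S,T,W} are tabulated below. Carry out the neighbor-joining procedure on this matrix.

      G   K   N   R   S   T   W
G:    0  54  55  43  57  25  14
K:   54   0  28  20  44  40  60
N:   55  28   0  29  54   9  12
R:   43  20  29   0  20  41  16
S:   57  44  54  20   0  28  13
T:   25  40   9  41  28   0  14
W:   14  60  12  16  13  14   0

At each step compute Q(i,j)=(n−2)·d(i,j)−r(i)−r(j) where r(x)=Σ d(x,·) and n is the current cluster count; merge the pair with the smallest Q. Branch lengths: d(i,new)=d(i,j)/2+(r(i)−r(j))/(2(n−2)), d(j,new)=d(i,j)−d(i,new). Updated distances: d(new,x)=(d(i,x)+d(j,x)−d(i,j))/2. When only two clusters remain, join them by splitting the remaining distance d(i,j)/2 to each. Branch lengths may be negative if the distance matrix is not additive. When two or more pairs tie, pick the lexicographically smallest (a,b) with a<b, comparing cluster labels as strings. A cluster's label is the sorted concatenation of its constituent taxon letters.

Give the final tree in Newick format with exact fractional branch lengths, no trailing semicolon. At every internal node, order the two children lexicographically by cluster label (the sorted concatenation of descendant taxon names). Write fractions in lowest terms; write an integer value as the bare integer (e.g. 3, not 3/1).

(((G:329/16,W:-105/16):111/16,((K:177/10,R:23/10):103/16,S:249/16):147/16):129/32,(N:31/3,T:-4/3):129/32)

iteration 1: select K,R (d=20, Q=-315); attach at lengths (177/10, 23/10); label the merged cluster KR
  updated: d(G,KR)=77/2, d(KR,N)=37/2, d(KR,S)=22, d(KR,T)=61/2, d(KR,W)=28
iteration 2: select KR,S (d=22, Q=-447/2); attach at lengths (103/16, 249/16); label the merged cluster KRS
  updated: d(G,KRS)=147/4, d(KRS,N)=101/4, d(KRS,T)=73/4, d(KRS,W)=19/2
iteration 3: select N,T (d=9, Q=-281/2); attach at lengths (31/3, -4/3); label the merged cluster NT
  updated: d(G,NT)=71/2, d(KRS,NT)=69/4, d(NT,W)=17/2
iteration 4: select G,W (d=14, Q=-361/4); attach at lengths (329/16, -105/16); label the merged cluster GW
  updated: d(GW,KRS)=129/8, d(GW,NT)=15
iteration 5: select GW,KRS (d=129/8, Q=-387/8); attach at lengths (111/16, 147/16); label the merged cluster GKRSW
  updated: d(GKRSW,NT)=129/16
iteration 6: select GKRSW,NT (d=129/16); attach at lengths (129/32, 129/32); label the merged cluster GKNRSTW
final tree: (((G:329/16,W:-105/16):111/16,((K:177/10,R:23/10):103/16,S:249/16):147/16):129/32,(N:31/3,T:-4/3):129/32)
total length: 1427/16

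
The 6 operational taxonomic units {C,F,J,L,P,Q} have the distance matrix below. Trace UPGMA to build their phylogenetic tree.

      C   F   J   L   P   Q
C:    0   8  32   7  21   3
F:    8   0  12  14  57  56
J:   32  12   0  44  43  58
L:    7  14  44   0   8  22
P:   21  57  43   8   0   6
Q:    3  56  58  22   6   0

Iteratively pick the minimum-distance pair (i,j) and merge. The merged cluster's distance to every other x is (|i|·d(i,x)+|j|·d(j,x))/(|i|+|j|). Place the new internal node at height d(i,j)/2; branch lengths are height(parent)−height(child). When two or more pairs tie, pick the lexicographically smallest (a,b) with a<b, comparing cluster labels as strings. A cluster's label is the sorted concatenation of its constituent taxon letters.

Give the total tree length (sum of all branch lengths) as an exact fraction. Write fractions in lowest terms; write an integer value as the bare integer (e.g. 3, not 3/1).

115/2

iteration 1: select C,Q (d=3); attach at lengths (3/2, 3/2); label the merged cluster CQ
  updated: d(CQ,F)=32, d(CQ,J)=45, d(CQ,L)=29/2, d(CQ,P)=27/2
iteration 2: select L,P (d=8); attach at lengths (4, 4); label the merged cluster LP
  updated: d(CQ,LP)=14, d(F,LP)=71/2, d(J,LP)=87/2
iteration 3: select F,J (d=12); attach at lengths (6, 6); label the merged cluster FJ
  updated: d(CQ,FJ)=77/2, d(FJ,LP)=79/2
iteration 4: select CQ,LP (d=14); attach at lengths (11/2, 3); label the merged cluster CLPQ
  updated: d(CLPQ,FJ)=39
iteration 5: select CLPQ,FJ (d=39); attach at lengths (25/2, 27/2); label the merged cluster CFJLPQ
final tree: (((C:3/2,Q:3/2):11/2,(L:4,P:4):3):25/2,(F:6,J:6):27/2)
total length: 115/2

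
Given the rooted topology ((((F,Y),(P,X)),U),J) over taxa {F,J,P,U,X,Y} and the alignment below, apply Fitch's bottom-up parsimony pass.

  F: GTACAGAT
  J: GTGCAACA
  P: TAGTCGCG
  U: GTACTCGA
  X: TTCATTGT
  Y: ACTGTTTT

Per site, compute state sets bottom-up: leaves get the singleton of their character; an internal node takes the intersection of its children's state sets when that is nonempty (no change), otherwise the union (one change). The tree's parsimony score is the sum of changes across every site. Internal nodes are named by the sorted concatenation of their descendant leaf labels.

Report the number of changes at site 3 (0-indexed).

[col 0] FY: children F:{G}, Y:{A} ∪→ {A,G}; cost 1
[col 0] PX: children P:{T}, X:{T} ∩→ {T}; cost 0
[col 0] FPXY: children FY:{A,G}, PX:{T} ∪→ {A,G,T}; cost 1
[col 0] FPUXY: children FPXY:{A,G,T}, U:{G} ∩→ {G}; cost 0
[col 0] FJPUXY: children FPUXY:{G}, J:{G} ∩→ {G}; cost 0
[col 1] FY: children F:{T}, Y:{C} ∪→ {C,T}; cost 1
[col 1] PX: children P:{A}, X:{T} ∪→ {A,T}; cost 1
[col 1] FPXY: children FY:{C,T}, PX:{A,T} ∩→ {T}; cost 0
[col 1] FPUXY: children FPXY:{T}, U:{T} ∩→ {T}; cost 0
[col 1] FJPUXY: children FPUXY:{T}, J:{T} ∩→ {T}; cost 0
[col 2] FY: children F:{A}, Y:{T} ∪→ {A,T}; cost 1
[col 2] PX: children P:{G}, X:{C} ∪→ {C,G}; cost 1
[col 2] FPXY: children FY:{A,T}, PX:{C,G} ∪→ {A,C,G,T}; cost 1
[col 2] FPUXY: children FPXY:{A,C,G,T}, U:{A} ∩→ {A}; cost 0
[col 2] FJPUXY: children FPUXY:{A}, J:{G} ∪→ {A,G}; cost 1
[col 3] FY: children F:{C}, Y:{G} ∪→ {C,G}; cost 1
[col 3] PX: children P:{T}, X:{A} ∪→ {A,T}; cost 1
[col 3] FPXY: children FY:{C,G}, PX:{A,T} ∪→ {A,C,G,T}; cost 1
[col 3] FPUXY: children FPXY:{A,C,G,T}, U:{C} ∩→ {C}; cost 0
[col 3] FJPUXY: children FPUXY:{C}, J:{C} ∩→ {C}; cost 0
[col 4] FY: children F:{A}, Y:{T} ∪→ {A,T}; cost 1
[col 4] PX: children P:{C}, X:{T} ∪→ {C,T}; cost 1
[col 4] FPXY: children FY:{A,T}, PX:{C,T} ∩→ {T}; cost 0
[col 4] FPUXY: children FPXY:{T}, U:{T} ∩→ {T}; cost 0
[col 4] FJPUXY: children FPUXY:{T}, J:{A} ∪→ {A,T}; cost 1
[col 5] FY: children F:{G}, Y:{T} ∪→ {G,T}; cost 1
[col 5] PX: children P:{G}, X:{T} ∪→ {G,T}; cost 1
[col 5] FPXY: children FY:{G,T}, PX:{G,T} ∩→ {G,T}; cost 0
[col 5] FPUXY: children FPXY:{G,T}, U:{C} ∪→ {C,G,T}; cost 1
[col 5] FJPUXY: children FPUXY:{C,G,T}, J:{A} ∪→ {A,C,G,T}; cost 1
[col 6] FY: children F:{A}, Y:{T} ∪→ {A,T}; cost 1
[col 6] PX: children P:{C}, X:{G} ∪→ {C,G}; cost 1
[col 6] FPXY: children FY:{A,T}, PX:{C,G} ∪→ {A,C,G,T}; cost 1
[col 6] FPUXY: children FPXY:{A,C,G,T}, U:{G} ∩→ {G}; cost 0
[col 6] FJPUXY: children FPUXY:{G}, J:{C} ∪→ {C,G}; cost 1
[col 7] FY: children F:{T}, Y:{T} ∩→ {T}; cost 0
[col 7] PX: children P:{G}, X:{T} ∪→ {G,T}; cost 1
[col 7] FPXY: children FY:{T}, PX:{G,T} ∩→ {T}; cost 0
[col 7] FPUXY: children FPXY:{T}, U:{A} ∪→ {A,T}; cost 1
[col 7] FJPUXY: children FPUXY:{A,T}, J:{A} ∩→ {A}; cost 0
per-site changes: [2, 2, 4, 3, 3, 4, 4, 2]; total = 24

3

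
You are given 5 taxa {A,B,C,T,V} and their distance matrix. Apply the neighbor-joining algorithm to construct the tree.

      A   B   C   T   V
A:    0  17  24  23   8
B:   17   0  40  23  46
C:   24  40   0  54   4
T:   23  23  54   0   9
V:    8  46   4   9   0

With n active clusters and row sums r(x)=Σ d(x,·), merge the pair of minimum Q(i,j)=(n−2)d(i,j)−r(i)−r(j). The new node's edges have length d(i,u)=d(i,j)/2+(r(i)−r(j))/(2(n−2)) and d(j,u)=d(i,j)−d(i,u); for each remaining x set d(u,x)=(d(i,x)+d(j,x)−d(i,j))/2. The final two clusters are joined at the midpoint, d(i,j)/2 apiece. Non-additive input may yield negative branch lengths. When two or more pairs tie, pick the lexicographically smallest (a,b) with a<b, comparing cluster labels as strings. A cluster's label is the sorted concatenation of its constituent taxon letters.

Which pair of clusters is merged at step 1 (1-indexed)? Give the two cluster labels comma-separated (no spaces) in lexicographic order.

step 1: merge (C,V) at d=4, Q=-177; branch lengths C→67/6, V→-43/6; new cluster CV
  updated: d(A,CV)=14, d(B,CV)=41, d(CV,T)=59/2
step 2: merge (A,CV) at d=14, Q=-221/2; branch lengths A→-5/8, CV→117/8; new cluster ACV
  updated: d(ACV,B)=22, d(ACV,T)=77/4
step 3: merge (ACV,B) at d=22, Q=-257/4; branch lengths ACV→73/8, B→103/8; new cluster ABCV
  updated: d(ABCV,T)=81/8
step 4: merge (ABCV,T) at d=81/8; branch lengths ABCV→81/16, T→81/16; new cluster ABCTV
final tree: (((A:-5/8,(C:67/6,V:-43/6):117/8):73/8,B:103/8):81/16,T:81/16)
total length: 401/8

C,V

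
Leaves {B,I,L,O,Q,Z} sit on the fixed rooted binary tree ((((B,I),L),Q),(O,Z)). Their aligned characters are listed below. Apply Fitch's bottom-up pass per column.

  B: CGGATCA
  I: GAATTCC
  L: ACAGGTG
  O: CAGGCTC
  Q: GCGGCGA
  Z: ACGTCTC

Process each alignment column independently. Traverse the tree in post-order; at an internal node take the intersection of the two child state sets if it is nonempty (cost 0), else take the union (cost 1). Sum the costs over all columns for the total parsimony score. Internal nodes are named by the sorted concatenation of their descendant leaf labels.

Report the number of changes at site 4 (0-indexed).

2

BI@0: {C} ∪ {G} = {C,G} (union, +1)
BIL@0: {C,G} ∪ {A} = {A,C,G} (union, +1)
BILQ@0: {A,C,G} ∩ {G} = {G} (intersection, +0)
OZ@0: {C} ∪ {A} = {A,C} (union, +1)
BILOQZ@0: {G} ∪ {A,C} = {A,C,G} (union, +1)
BI@1: {G} ∪ {A} = {A,G} (union, +1)
BIL@1: {A,G} ∪ {C} = {A,C,G} (union, +1)
BILQ@1: {A,C,G} ∩ {C} = {C} (intersection, +0)
OZ@1: {A} ∪ {C} = {A,C} (union, +1)
BILOQZ@1: {C} ∩ {A,C} = {C} (intersection, +0)
BI@2: {G} ∪ {A} = {A,G} (union, +1)
BIL@2: {A,G} ∩ {A} = {A} (intersection, +0)
BILQ@2: {A} ∪ {G} = {A,G} (union, +1)
OZ@2: {G} ∩ {G} = {G} (intersection, +0)
BILOQZ@2: {A,G} ∩ {G} = {G} (intersection, +0)
BI@3: {A} ∪ {T} = {A,T} (union, +1)
BIL@3: {A,T} ∪ {G} = {A,G,T} (union, +1)
BILQ@3: {A,G,T} ∩ {G} = {G} (intersection, +0)
OZ@3: {G} ∪ {T} = {G,T} (union, +1)
BILOQZ@3: {G} ∩ {G,T} = {G} (intersection, +0)
BI@4: {T} ∩ {T} = {T} (intersection, +0)
BIL@4: {T} ∪ {G} = {G,T} (union, +1)
BILQ@4: {G,T} ∪ {C} = {C,G,T} (union, +1)
OZ@4: {C} ∩ {C} = {C} (intersection, +0)
BILOQZ@4: {C,G,T} ∩ {C} = {C} (intersection, +0)
BI@5: {C} ∩ {C} = {C} (intersection, +0)
BIL@5: {C} ∪ {T} = {C,T} (union, +1)
BILQ@5: {C,T} ∪ {G} = {C,G,T} (union, +1)
OZ@5: {T} ∩ {T} = {T} (intersection, +0)
BILOQZ@5: {C,G,T} ∩ {T} = {T} (intersection, +0)
BI@6: {A} ∪ {C} = {A,C} (union, +1)
BIL@6: {A,C} ∪ {G} = {A,C,G} (union, +1)
BILQ@6: {A,C,G} ∩ {A} = {A} (intersection, +0)
OZ@6: {C} ∩ {C} = {C} (intersection, +0)
BILOQZ@6: {A} ∪ {C} = {A,C} (union, +1)
per-site changes: [4, 3, 2, 3, 2, 2, 3]; total = 19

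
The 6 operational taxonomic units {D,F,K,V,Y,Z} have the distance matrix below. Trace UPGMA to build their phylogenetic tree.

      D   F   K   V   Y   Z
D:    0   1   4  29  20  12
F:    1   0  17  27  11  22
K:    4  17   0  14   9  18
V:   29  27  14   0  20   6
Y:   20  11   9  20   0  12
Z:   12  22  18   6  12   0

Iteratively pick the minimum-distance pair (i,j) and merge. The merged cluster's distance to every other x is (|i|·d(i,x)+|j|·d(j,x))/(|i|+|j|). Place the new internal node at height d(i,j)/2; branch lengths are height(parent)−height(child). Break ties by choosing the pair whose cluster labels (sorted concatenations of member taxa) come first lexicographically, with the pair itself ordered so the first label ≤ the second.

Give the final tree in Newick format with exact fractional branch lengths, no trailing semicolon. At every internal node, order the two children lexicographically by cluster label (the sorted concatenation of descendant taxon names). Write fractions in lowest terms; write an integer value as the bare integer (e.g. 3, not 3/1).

1. join D+F (d=1) ⇒ DF; edges |D|=1/2, |F|=1/2
  updated: d(DF,K)=21/2, d(DF,V)=28, d(DF,Y)=31/2, d(DF,Z)=17
2. join V+Z (d=6) ⇒ VZ; edges |V|=3, |Z|=3
  updated: d(DF,VZ)=45/2, d(K,VZ)=16, d(VZ,Y)=16
3. join K+Y (d=9) ⇒ KY; edges |K|=9/2, |Y|=9/2
  updated: d(DF,KY)=13, d(KY,VZ)=16
4. join DF+KY (d=13) ⇒ DFKY; edges |DF|=6, |KY|=2
  updated: d(DFKY,VZ)=77/4
5. join DFKY+VZ (d=77/4) ⇒ DFKVYZ; edges |DFKY|=25/8, |VZ|=53/8
final tree: (((D:1/2,F:1/2):6,(K:9/2,Y:9/2):2):25/8,(V:3,Z:3):53/8)
total length: 135/4

(((D:1/2,F:1/2):6,(K:9/2,Y:9/2):2):25/8,(V:3,Z:3):53/8)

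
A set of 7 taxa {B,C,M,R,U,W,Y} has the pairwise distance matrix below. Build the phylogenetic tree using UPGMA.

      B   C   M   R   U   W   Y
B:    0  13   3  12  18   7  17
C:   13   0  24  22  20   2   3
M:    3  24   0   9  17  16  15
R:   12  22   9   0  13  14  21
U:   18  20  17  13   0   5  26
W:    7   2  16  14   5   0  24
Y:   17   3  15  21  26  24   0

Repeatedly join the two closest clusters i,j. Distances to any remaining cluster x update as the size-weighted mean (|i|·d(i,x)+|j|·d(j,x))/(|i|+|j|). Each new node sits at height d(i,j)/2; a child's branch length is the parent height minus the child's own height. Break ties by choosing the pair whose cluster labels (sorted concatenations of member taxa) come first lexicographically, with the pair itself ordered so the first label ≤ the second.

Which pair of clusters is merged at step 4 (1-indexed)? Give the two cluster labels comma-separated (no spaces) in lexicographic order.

iteration 1: select C,W (d=2); attach at lengths (1, 1); label the merged cluster CW
  updated: d(B,CW)=10, d(CW,M)=20, d(CW,R)=18, d(CW,U)=25/2, d(CW,Y)=27/2
iteration 2: select B,M (d=3); attach at lengths (3/2, 3/2); label the merged cluster BM
  updated: d(BM,CW)=15, d(BM,R)=21/2, d(BM,U)=35/2, d(BM,Y)=16
iteration 3: select BM,R (d=21/2); attach at lengths (15/4, 21/4); label the merged cluster BMR
  updated: d(BMR,CW)=16, d(BMR,U)=16, d(BMR,Y)=53/3
iteration 4: select CW,U (d=25/2); attach at lengths (21/4, 25/4); label the merged cluster CUW
  updated: d(BMR,CUW)=16, d(CUW,Y)=53/3
iteration 5: select BMR,CUW (d=16); attach at lengths (11/4, 7/4); label the merged cluster BCMRUW
  updated: d(BCMRUW,Y)=53/3
iteration 6: select BCMRUW,Y (d=53/3); attach at lengths (5/6, 53/6); label the merged cluster BCMRUWY
final tree: ((((B:3/2,M:3/2):15/4,R:21/4):11/4,((C:1,W:1):21/4,U:25/4):7/4):5/6,Y:53/6)
total length: 119/3

CW,U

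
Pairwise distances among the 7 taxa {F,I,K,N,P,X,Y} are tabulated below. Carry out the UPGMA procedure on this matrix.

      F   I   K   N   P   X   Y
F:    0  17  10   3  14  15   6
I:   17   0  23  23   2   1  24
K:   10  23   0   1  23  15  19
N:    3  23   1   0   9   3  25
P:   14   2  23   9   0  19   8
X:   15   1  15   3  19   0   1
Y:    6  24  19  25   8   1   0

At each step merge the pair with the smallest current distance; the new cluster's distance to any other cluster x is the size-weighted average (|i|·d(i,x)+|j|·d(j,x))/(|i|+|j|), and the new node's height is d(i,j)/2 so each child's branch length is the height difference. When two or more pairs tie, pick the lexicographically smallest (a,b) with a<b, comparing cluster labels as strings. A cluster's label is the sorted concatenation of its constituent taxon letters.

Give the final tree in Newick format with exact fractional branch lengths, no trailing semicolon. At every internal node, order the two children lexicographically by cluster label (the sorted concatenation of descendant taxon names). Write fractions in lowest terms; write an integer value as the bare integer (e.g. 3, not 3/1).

step 1: merge (I,X) at d=1; branch lengths I→1/2, X→1/2; new cluster IX
  updated: d(F,IX)=16, d(IX,K)=19, d(IX,N)=13, d(IX,P)=21/2, d(IX,Y)=25/2
step 2: merge (K,N) at d=1; branch lengths K→1/2, N→1/2; new cluster KN
  updated: d(F,KN)=13/2, d(IX,KN)=16, d(KN,P)=16, d(KN,Y)=22
step 3: merge (F,Y) at d=6; branch lengths F→3, Y→3; new cluster FY
  updated: d(FY,IX)=57/4, d(FY,KN)=57/4, d(FY,P)=11
step 4: merge (IX,P) at d=21/2; branch lengths IX→19/4, P→21/4; new cluster IPX
  updated: d(FY,IPX)=79/6, d(IPX,KN)=16
step 5: merge (FY,IPX) at d=79/6; branch lengths FY→43/12, IPX→4/3; new cluster FIPXY
  updated: d(FIPXY,KN)=153/10
step 6: merge (FIPXY,KN) at d=153/10; branch lengths FIPXY→16/15, KN→143/20; new cluster FIKNPXY
final tree: (((F:3,Y:3):43/12,((I:1/2,X:1/2):19/4,P:21/4):4/3):16/15,(K:1/2,N:1/2):143/20)
total length: 467/15

(((F:3,Y:3):43/12,((I:1/2,X:1/2):19/4,P:21/4):4/3):16/15,(K:1/2,N:1/2):143/20)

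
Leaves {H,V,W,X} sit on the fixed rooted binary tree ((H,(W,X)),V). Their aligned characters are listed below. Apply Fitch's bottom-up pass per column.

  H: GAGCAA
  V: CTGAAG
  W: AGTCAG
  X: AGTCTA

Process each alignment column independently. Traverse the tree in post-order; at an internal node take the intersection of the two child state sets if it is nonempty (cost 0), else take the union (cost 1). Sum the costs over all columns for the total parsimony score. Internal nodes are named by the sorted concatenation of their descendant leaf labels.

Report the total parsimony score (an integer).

9

[col 0] WX: children W:{A}, X:{A} ∩→ {A}; cost 0
[col 0] HWX: children H:{G}, WX:{A} ∪→ {A,G}; cost 1
[col 0] HVWX: children HWX:{A,G}, V:{C} ∪→ {A,C,G}; cost 1
[col 1] WX: children W:{G}, X:{G} ∩→ {G}; cost 0
[col 1] HWX: children H:{A}, WX:{G} ∪→ {A,G}; cost 1
[col 1] HVWX: children HWX:{A,G}, V:{T} ∪→ {A,G,T}; cost 1
[col 2] WX: children W:{T}, X:{T} ∩→ {T}; cost 0
[col 2] HWX: children H:{G}, WX:{T} ∪→ {G,T}; cost 1
[col 2] HVWX: children HWX:{G,T}, V:{G} ∩→ {G}; cost 0
[col 3] WX: children W:{C}, X:{C} ∩→ {C}; cost 0
[col 3] HWX: children H:{C}, WX:{C} ∩→ {C}; cost 0
[col 3] HVWX: children HWX:{C}, V:{A} ∪→ {A,C}; cost 1
[col 4] WX: children W:{A}, X:{T} ∪→ {A,T}; cost 1
[col 4] HWX: children H:{A}, WX:{A,T} ∩→ {A}; cost 0
[col 4] HVWX: children HWX:{A}, V:{A} ∩→ {A}; cost 0
[col 5] WX: children W:{G}, X:{A} ∪→ {A,G}; cost 1
[col 5] HWX: children H:{A}, WX:{A,G} ∩→ {A}; cost 0
[col 5] HVWX: children HWX:{A}, V:{G} ∪→ {A,G}; cost 1
per-site changes: [2, 2, 1, 1, 1, 2]; total = 9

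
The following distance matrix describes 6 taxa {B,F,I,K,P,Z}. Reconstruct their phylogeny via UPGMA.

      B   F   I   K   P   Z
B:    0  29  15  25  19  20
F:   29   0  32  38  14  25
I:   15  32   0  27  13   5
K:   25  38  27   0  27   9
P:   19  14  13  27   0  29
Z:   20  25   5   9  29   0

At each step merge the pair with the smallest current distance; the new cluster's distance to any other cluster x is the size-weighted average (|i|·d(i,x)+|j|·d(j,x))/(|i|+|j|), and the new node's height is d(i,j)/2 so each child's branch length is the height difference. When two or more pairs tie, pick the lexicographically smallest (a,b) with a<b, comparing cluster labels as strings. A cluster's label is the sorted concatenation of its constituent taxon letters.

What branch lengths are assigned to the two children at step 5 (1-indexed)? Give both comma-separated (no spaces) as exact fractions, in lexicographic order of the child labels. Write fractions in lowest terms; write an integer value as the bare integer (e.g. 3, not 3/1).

step 1: merge (I,Z) at d=5; branch lengths I→5/2, Z→5/2; new cluster IZ
  updated: d(B,IZ)=35/2, d(F,IZ)=57/2, d(IZ,K)=18, d(IZ,P)=21
step 2: merge (F,P) at d=14; branch lengths F→7, P→7; new cluster FP
  updated: d(B,FP)=24, d(FP,IZ)=99/4, d(FP,K)=65/2
step 3: merge (B,IZ) at d=35/2; branch lengths B→35/4, IZ→25/4; new cluster BIZ
  updated: d(BIZ,FP)=49/2, d(BIZ,K)=61/3
step 4: merge (BIZ,K) at d=61/3; branch lengths BIZ→17/12, K→61/6; new cluster BIKZ
  updated: d(BIKZ,FP)=53/2
step 5: merge (BIKZ,FP) at d=53/2; branch lengths BIKZ→37/12, FP→25/4; new cluster BFIKPZ
final tree: (((B:35/4,(I:5/2,Z:5/2):25/4):17/12,K:61/6):37/12,(F:7,P:7):25/4)
total length: 659/12

37/12,25/4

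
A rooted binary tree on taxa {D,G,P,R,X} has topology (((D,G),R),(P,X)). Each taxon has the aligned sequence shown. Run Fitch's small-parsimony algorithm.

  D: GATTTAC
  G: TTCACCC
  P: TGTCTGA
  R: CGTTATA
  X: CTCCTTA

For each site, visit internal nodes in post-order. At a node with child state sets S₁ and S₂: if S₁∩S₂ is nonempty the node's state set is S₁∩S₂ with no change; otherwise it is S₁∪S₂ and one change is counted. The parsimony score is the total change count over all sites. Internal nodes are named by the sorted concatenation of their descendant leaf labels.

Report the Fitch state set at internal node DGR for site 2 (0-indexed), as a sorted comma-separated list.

DG@0: {G} ∪ {T} = {G,T} (union, +1)
DGR@0: {G,T} ∪ {C} = {C,G,T} (union, +1)
PX@0: {T} ∪ {C} = {C,T} (union, +1)
DGPRX@0: {C,G,T} ∩ {C,T} = {C,T} (intersection, +0)
DG@1: {A} ∪ {T} = {A,T} (union, +1)
DGR@1: {A,T} ∪ {G} = {A,G,T} (union, +1)
PX@1: {G} ∪ {T} = {G,T} (union, +1)
DGPRX@1: {A,G,T} ∩ {G,T} = {G,T} (intersection, +0)
DG@2: {T} ∪ {C} = {C,T} (union, +1)
DGR@2: {C,T} ∩ {T} = {T} (intersection, +0)
PX@2: {T} ∪ {C} = {C,T} (union, +1)
DGPRX@2: {T} ∩ {C,T} = {T} (intersection, +0)
DG@3: {T} ∪ {A} = {A,T} (union, +1)
DGR@3: {A,T} ∩ {T} = {T} (intersection, +0)
PX@3: {C} ∩ {C} = {C} (intersection, +0)
DGPRX@3: {T} ∪ {C} = {C,T} (union, +1)
DG@4: {T} ∪ {C} = {C,T} (union, +1)
DGR@4: {C,T} ∪ {A} = {A,C,T} (union, +1)
PX@4: {T} ∩ {T} = {T} (intersection, +0)
DGPRX@4: {A,C,T} ∩ {T} = {T} (intersection, +0)
DG@5: {A} ∪ {C} = {A,C} (union, +1)
DGR@5: {A,C} ∪ {T} = {A,C,T} (union, +1)
PX@5: {G} ∪ {T} = {G,T} (union, +1)
DGPRX@5: {A,C,T} ∩ {G,T} = {T} (intersection, +0)
DG@6: {C} ∩ {C} = {C} (intersection, +0)
DGR@6: {C} ∪ {A} = {A,C} (union, +1)
PX@6: {A} ∩ {A} = {A} (intersection, +0)
DGPRX@6: {A,C} ∩ {A} = {A} (intersection, +0)
per-site changes: [3, 3, 2, 2, 2, 3, 1]; total = 16

T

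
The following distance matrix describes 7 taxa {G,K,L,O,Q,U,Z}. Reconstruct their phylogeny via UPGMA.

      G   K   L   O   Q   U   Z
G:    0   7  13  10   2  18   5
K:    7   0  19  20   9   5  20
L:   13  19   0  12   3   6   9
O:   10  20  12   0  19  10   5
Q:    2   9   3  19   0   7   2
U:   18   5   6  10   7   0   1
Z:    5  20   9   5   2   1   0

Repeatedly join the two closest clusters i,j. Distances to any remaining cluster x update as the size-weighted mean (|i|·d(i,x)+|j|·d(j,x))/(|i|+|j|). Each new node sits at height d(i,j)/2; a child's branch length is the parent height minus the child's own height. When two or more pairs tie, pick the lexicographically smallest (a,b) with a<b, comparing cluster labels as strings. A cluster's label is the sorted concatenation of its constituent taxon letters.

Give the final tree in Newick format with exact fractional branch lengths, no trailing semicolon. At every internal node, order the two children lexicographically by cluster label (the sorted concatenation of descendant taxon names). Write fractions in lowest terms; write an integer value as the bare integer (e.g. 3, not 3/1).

iteration 1: select U,Z (d=1); attach at lengths (1/2, 1/2); label the merged cluster UZ
  updated: d(G,UZ)=23/2, d(K,UZ)=25/2, d(L,UZ)=15/2, d(O,UZ)=15/2, d(Q,UZ)=9/2
iteration 2: select G,Q (d=2); attach at lengths (1, 1); label the merged cluster GQ
  updated: d(GQ,K)=8, d(GQ,L)=8, d(GQ,O)=29/2, d(GQ,UZ)=8
iteration 3: select L,UZ (d=15/2); attach at lengths (15/4, 13/4); label the merged cluster LUZ
  updated: d(GQ,LUZ)=8, d(K,LUZ)=44/3, d(LUZ,O)=9
iteration 4: select GQ,K (d=8); attach at lengths (3, 4); label the merged cluster GKQ
  updated: d(GKQ,LUZ)=92/9, d(GKQ,O)=49/3
iteration 5: select LUZ,O (d=9); attach at lengths (3/4, 9/2); label the merged cluster LOUZ
  updated: d(GKQ,LOUZ)=47/4
iteration 6: select GKQ,LOUZ (d=47/4); attach at lengths (15/8, 11/8); label the merged cluster GKLOQUZ
final tree: (((G:1,Q:1):3,K:4):15/8,((L:15/4,(U:1/2,Z:1/2):13/4):3/4,O:9/2):11/8)
total length: 51/2

(((G:1,Q:1):3,K:4):15/8,((L:15/4,(U:1/2,Z:1/2):13/4):3/4,O:9/2):11/8)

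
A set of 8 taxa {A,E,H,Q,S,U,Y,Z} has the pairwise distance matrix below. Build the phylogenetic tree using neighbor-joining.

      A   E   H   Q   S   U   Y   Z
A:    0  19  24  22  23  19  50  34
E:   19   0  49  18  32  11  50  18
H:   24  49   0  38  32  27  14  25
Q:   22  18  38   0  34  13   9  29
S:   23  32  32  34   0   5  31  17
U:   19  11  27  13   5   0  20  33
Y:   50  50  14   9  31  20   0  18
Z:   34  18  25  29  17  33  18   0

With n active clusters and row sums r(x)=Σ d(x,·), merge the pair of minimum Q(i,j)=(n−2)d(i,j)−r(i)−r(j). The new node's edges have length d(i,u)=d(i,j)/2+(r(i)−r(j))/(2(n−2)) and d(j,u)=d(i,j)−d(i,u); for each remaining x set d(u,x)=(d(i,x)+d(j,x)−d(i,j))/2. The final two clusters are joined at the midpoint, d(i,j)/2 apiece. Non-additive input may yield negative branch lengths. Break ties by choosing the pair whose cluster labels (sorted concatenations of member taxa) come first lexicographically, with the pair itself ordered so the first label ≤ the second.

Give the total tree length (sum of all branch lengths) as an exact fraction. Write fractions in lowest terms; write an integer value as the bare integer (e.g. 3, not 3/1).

2537/32

1. join H+Y (d=14, Q=-317) ⇒ HY; edges |H|=101/12, |Y|=67/12
  updated: d(A,HY)=30, d(E,HY)=85/2, d(HY,Q)=33/2, d(HY,S)=49/2, d(HY,U)=33/2, d(HY,Z)=29/2
2. join HY+Z (d=29/2, Q=-435/2) ⇒ HYZ; edges |HY|=143/20, |Z|=147/20
  updated: d(A,HYZ)=99/4, d(E,HYZ)=23, d(HYZ,Q)=31/2, d(HYZ,S)=27/2, d(HYZ,U)=35/2
3. join S+U (d=5, Q=-153) ⇒ SU; edges |S|=31/4, |U|=-11/4
  updated: d(A,SU)=37/2, d(E,SU)=19, d(HYZ,SU)=13, d(Q,SU)=21
4. join HYZ+SU (d=13, Q=-435/4) ⇒ HSUYZ; edges |HYZ|=175/24, |SU|=137/24
  updated: d(A,HSUYZ)=121/8, d(E,HSUYZ)=29/2, d(HSUYZ,Q)=47/4
5. join A+E (d=19, Q=-557/8) ⇒ AE; edges |A|=341/32, |E|=267/32
  updated: d(AE,HSUYZ)=85/16, d(AE,Q)=21/2
6. join AE+HSUYZ (d=85/16, Q=-441/16) ⇒ AEHSUYZ; edges |AE|=65/32, |HSUYZ|=105/32
  updated: d(AEHSUYZ,Q)=271/32
7. join AEHSUYZ+Q (d=271/32) ⇒ AEHQSUYZ; edges |AEHSUYZ|=271/64, |Q|=271/64
final tree: (((A:341/32,E:267/32):65/32,(((H:101/12,Y:67/12):143/20,Z:147/20):175/24,(S:31/4,U:-11/4):137/24):105/32):271/64,Q:271/64)
total length: 2537/32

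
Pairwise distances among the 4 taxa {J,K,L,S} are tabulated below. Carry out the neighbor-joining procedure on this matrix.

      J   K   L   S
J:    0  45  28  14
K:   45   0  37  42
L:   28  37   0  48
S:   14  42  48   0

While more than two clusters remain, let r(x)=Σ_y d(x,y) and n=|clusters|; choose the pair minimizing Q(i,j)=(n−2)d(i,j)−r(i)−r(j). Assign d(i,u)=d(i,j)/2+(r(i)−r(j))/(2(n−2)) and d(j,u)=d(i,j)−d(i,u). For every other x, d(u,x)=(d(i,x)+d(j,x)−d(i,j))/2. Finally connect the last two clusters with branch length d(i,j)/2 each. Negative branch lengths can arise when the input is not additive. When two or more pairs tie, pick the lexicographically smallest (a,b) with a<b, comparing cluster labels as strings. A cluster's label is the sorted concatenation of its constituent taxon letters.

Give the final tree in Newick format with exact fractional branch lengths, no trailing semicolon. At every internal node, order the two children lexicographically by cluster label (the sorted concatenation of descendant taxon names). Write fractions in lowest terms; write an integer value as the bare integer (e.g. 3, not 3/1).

step 1: merge (J,S) at d=14, Q=-163; branch lengths J→11/4, S→45/4; new cluster JS
  updated: d(JS,K)=73/2, d(JS,L)=31
step 2: merge (JS,K) at d=73/2, Q=-209/2; branch lengths JS→61/4, K→85/4; new cluster JKS
  updated: d(JKS,L)=63/4
step 3: merge (JKS,L) at d=63/4; branch lengths JKS→63/8, L→63/8; new cluster JKLS
final tree: (((J:11/4,S:45/4):61/4,K:85/4):63/8,L:63/8)
total length: 265/4

(((J:11/4,S:45/4):61/4,K:85/4):63/8,L:63/8)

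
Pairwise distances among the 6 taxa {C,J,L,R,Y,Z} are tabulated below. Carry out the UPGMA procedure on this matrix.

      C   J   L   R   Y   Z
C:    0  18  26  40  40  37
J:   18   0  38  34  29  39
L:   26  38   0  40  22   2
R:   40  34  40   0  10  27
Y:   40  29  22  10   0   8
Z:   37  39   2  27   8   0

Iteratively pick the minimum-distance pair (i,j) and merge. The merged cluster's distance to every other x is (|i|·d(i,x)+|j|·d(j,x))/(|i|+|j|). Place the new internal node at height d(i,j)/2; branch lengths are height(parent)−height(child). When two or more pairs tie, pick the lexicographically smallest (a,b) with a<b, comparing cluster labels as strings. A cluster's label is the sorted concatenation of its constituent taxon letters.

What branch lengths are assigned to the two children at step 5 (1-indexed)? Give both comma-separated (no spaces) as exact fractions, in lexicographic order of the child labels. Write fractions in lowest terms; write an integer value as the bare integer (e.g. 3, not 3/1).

139/16,89/16

1. join L+Z (d=2) ⇒ LZ; edges |L|=1, |Z|=1
  updated: d(C,LZ)=63/2, d(J,LZ)=77/2, d(LZ,R)=67/2, d(LZ,Y)=15
2. join R+Y (d=10) ⇒ RY; edges |R|=5, |Y|=5
  updated: d(C,RY)=40, d(J,RY)=63/2, d(LZ,RY)=97/4
3. join C+J (d=18) ⇒ CJ; edges |C|=9, |J|=9
  updated: d(CJ,LZ)=35, d(CJ,RY)=143/4
4. join LZ+RY (d=97/4) ⇒ LRYZ; edges |LZ|=89/8, |RY|=57/8
  updated: d(CJ,LRYZ)=283/8
5. join CJ+LRYZ (d=283/8) ⇒ CJLRYZ; edges |CJ|=139/16, |LRYZ|=89/16
final tree: ((C:9,J:9):139/16,((L:1,Z:1):89/8,(R:5,Y:5):57/8):89/16)
total length: 125/2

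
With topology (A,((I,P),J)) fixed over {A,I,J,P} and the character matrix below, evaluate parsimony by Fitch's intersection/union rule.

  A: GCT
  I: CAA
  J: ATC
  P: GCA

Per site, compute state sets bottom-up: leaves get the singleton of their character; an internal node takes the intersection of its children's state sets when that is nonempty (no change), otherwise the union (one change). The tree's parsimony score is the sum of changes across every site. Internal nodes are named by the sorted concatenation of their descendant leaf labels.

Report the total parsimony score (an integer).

6

[col 0] IP: children I:{C}, P:{G} ∪→ {C,G}; cost 1
[col 0] IJP: children IP:{C,G}, J:{A} ∪→ {A,C,G}; cost 1
[col 0] AIJP: children A:{G}, IJP:{A,C,G} ∩→ {G}; cost 0
[col 1] IP: children I:{A}, P:{C} ∪→ {A,C}; cost 1
[col 1] IJP: children IP:{A,C}, J:{T} ∪→ {A,C,T}; cost 1
[col 1] AIJP: children A:{C}, IJP:{A,C,T} ∩→ {C}; cost 0
[col 2] IP: children I:{A}, P:{A} ∩→ {A}; cost 0
[col 2] IJP: children IP:{A}, J:{C} ∪→ {A,C}; cost 1
[col 2] AIJP: children A:{T}, IJP:{A,C} ∪→ {A,C,T}; cost 1
per-site changes: [2, 2, 2]; total = 6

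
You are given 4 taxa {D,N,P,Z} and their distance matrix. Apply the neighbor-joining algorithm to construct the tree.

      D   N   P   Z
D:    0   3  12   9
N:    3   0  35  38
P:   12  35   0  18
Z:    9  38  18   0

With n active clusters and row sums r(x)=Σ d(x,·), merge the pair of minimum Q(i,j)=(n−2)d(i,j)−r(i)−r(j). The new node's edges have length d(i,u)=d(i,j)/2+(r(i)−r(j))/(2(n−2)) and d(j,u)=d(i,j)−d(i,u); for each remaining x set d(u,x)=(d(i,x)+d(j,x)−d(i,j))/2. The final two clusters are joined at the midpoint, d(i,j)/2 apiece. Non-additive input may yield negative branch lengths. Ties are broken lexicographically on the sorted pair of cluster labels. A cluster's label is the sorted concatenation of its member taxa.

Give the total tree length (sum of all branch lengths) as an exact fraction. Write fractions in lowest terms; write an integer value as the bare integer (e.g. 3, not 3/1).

34

iteration 1: select D,N (d=3, Q=-94); attach at lengths (-23/2, 29/2); label the merged cluster DN
  updated: d(DN,P)=22, d(DN,Z)=22
iteration 2: select DN,P (d=22, Q=-62); attach at lengths (13, 9); label the merged cluster DNP
  updated: d(DNP,Z)=9
iteration 3: select DNP,Z (d=9); attach at lengths (9/2, 9/2); label the merged cluster DNPZ
final tree: (((D:-23/2,N:29/2):13,P:9):9/2,Z:9/2)
total length: 34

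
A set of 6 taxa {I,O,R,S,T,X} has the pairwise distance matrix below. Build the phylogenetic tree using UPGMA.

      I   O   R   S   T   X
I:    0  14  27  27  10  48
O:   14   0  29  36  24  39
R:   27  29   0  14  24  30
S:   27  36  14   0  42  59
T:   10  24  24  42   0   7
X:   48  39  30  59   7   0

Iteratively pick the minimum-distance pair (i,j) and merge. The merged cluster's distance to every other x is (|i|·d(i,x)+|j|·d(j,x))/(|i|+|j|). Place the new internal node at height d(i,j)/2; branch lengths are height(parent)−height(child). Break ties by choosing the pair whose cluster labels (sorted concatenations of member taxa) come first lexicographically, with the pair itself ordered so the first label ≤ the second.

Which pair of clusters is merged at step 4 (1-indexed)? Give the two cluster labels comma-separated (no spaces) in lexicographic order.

IO,RS

1. join T+X (d=7) ⇒ TX; edges |T|=7/2, |X|=7/2
  updated: d(I,TX)=29, d(O,TX)=63/2, d(R,TX)=27, d(S,TX)=101/2
2. join I+O (d=14) ⇒ IO; edges |I|=7, |O|=7
  updated: d(IO,R)=28, d(IO,S)=63/2, d(IO,TX)=121/4
3. join R+S (d=14) ⇒ RS; edges |R|=7, |S|=7
  updated: d(IO,RS)=119/4, d(RS,TX)=155/4
4. join IO+RS (d=119/4) ⇒ IORS; edges |IO|=63/8, |RS|=63/8
  updated: d(IORS,TX)=69/2
5. join IORS+TX (d=69/2) ⇒ IORSTX; edges |IORS|=19/8, |TX|=55/4
final tree: (((I:7,O:7):63/8,(R:7,S:7):63/8):19/8,(T:7/2,X:7/2):55/4)
total length: 535/8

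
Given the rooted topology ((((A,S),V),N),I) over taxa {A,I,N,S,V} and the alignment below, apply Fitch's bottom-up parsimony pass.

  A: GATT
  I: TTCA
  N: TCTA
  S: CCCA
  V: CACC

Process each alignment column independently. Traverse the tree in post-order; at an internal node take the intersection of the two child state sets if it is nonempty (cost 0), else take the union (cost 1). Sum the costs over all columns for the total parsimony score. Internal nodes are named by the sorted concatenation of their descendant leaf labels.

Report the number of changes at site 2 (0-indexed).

2

[col 0] AS: children A:{G}, S:{C} ∪→ {C,G}; cost 1
[col 0] ASV: children AS:{C,G}, V:{C} ∩→ {C}; cost 0
[col 0] ANSV: children ASV:{C}, N:{T} ∪→ {C,T}; cost 1
[col 0] AINSV: children ANSV:{C,T}, I:{T} ∩→ {T}; cost 0
[col 1] AS: children A:{A}, S:{C} ∪→ {A,C}; cost 1
[col 1] ASV: children AS:{A,C}, V:{A} ∩→ {A}; cost 0
[col 1] ANSV: children ASV:{A}, N:{C} ∪→ {A,C}; cost 1
[col 1] AINSV: children ANSV:{A,C}, I:{T} ∪→ {A,C,T}; cost 1
[col 2] AS: children A:{T}, S:{C} ∪→ {C,T}; cost 1
[col 2] ASV: children AS:{C,T}, V:{C} ∩→ {C}; cost 0
[col 2] ANSV: children ASV:{C}, N:{T} ∪→ {C,T}; cost 1
[col 2] AINSV: children ANSV:{C,T}, I:{C} ∩→ {C}; cost 0
[col 3] AS: children A:{T}, S:{A} ∪→ {A,T}; cost 1
[col 3] ASV: children AS:{A,T}, V:{C} ∪→ {A,C,T}; cost 1
[col 3] ANSV: children ASV:{A,C,T}, N:{A} ∩→ {A}; cost 0
[col 3] AINSV: children ANSV:{A}, I:{A} ∩→ {A}; cost 0
per-site changes: [2, 3, 2, 2]; total = 9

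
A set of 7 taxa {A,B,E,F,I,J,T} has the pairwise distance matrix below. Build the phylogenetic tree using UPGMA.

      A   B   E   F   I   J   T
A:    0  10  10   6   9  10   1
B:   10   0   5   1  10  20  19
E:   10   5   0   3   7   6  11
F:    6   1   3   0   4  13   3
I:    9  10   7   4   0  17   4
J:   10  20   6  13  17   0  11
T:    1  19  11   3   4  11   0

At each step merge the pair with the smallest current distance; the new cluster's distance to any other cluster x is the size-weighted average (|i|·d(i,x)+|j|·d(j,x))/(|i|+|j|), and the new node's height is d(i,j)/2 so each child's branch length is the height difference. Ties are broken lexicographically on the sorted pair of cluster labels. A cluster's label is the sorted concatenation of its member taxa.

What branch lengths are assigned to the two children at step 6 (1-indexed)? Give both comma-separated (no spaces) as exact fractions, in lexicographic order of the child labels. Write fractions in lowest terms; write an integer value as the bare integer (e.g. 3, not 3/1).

1. join A+T (d=1) ⇒ AT; edges |A|=1/2, |T|=1/2
  updated: d(AT,B)=29/2, d(AT,E)=21/2, d(AT,F)=9/2, d(AT,I)=13/2, d(AT,J)=21/2
2. join B+F (d=1) ⇒ BF; edges |B|=1/2, |F|=1/2
  updated: d(AT,BF)=19/2, d(BF,E)=4, d(BF,I)=7, d(BF,J)=33/2
3. join BF+E (d=4) ⇒ BEF; edges |BF|=3/2, |E|=2
  updated: d(AT,BEF)=59/6, d(BEF,I)=7, d(BEF,J)=13
4. join AT+I (d=13/2) ⇒ AIT; edges |AT|=11/4, |I|=13/4
  updated: d(AIT,BEF)=80/9, d(AIT,J)=38/3
5. join AIT+BEF (d=80/9) ⇒ ABEFIT; edges |AIT|=43/36, |BEF|=22/9
  updated: d(ABEFIT,J)=77/6
6. join ABEFIT+J (d=77/6) ⇒ ABEFIJT; edges |ABEFIT|=71/36, |J|=77/12
final tree: ((((A:1/2,T:1/2):11/4,I:13/4):43/36,((B:1/2,F:1/2):3/2,E:2):22/9):71/36,J:77/12)
total length: 847/36

71/36,77/12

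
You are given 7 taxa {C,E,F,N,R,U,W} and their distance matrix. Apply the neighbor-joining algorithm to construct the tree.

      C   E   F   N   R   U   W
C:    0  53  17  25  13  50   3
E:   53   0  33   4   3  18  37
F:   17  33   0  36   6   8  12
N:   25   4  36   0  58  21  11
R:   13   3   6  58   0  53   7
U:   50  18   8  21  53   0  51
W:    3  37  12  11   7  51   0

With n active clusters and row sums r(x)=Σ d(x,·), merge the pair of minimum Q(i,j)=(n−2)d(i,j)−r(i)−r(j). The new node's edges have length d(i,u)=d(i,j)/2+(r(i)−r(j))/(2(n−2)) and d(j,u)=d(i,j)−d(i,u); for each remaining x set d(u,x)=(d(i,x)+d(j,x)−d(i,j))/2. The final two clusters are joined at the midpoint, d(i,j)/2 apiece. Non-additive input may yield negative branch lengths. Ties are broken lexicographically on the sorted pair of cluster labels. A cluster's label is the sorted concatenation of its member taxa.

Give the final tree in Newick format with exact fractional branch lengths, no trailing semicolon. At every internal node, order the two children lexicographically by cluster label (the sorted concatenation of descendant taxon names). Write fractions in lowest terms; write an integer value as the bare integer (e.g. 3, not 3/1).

(((C:9/2,W:-3/2):87/16,(((E:13/10,N:27/10):7/2,U:14):47/3,F:-25/6):163/16):49/32,R:49/32)

step 1: merge (E,N) at d=4, Q=-283; branch lengths E→13/10, N→27/10; new cluster EN
  updated: d(C,EN)=37, d(EN,F)=65/2, d(EN,R)=57/2, d(EN,U)=35/2, d(EN,W)=22
step 2: merge (EN,U) at d=35/2, Q=-247; branch lengths EN→7/2, U→14; new cluster ENU
  updated: d(C,ENU)=139/4, d(ENU,F)=23/2, d(ENU,R)=32, d(ENU,W)=111/4
step 3: merge (ENU,F) at d=23/2, Q=-118; branch lengths ENU→47/3, F→-25/6; new cluster EFNU
  updated: d(C,EFNU)=161/8, d(EFNU,R)=53/4, d(EFNU,W)=113/8
step 4: merge (C,W) at d=3, Q=-217/4; branch lengths C→9/2, W→-3/2; new cluster CW
  updated: d(CW,EFNU)=125/8, d(CW,R)=17/2
step 5: merge (CW,EFNU) at d=125/8, Q=-299/8; branch lengths CW→87/16, EFNU→163/16; new cluster CEFNUW
  updated: d(CEFNUW,R)=49/16
step 6: merge (CEFNUW,R) at d=49/16; branch lengths CEFNUW→49/32, R→49/32; new cluster CEFNRUW
final tree: (((C:9/2,W:-3/2):87/16,(((E:13/10,N:27/10):7/2,U:14):47/3,F:-25/6):163/16):49/32,R:49/32)
total length: 875/16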